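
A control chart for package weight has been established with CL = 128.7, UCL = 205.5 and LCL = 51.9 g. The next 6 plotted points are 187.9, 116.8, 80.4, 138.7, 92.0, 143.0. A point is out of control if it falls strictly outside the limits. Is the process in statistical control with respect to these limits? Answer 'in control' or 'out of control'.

All 6 points lie within [51.9, 205.5].

in control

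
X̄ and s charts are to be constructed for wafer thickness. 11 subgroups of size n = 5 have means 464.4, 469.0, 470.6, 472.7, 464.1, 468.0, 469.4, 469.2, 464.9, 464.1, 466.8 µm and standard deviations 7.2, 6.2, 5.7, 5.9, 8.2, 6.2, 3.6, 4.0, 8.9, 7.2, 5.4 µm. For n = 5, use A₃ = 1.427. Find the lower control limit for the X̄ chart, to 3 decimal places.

458.677

X̄̄ = (464.4 + 469.0 + 470.6 + 472.7 + 464.1 + 468.0 + 469.4 + 469.2 + 464.9 + 464.1 + 466.8) / 11 = 467.5636
s̄ = (7.2 + 6.2 + 5.7 + 5.9 + 8.2 + 6.2 + 3.6 + 4.0 + 8.9 + 7.2 + 5.4) / 11 = 6.2273
LCL = X̄̄ − A₃·s̄ = 467.5636 − 1.427 × 6.2273 = 458.6773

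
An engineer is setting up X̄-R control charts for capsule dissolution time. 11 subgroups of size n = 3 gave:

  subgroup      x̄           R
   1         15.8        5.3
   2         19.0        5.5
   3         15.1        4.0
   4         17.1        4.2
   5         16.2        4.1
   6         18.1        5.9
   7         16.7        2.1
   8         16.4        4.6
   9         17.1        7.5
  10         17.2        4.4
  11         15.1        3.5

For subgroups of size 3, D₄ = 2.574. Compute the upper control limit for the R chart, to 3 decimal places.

R̄ = (5.3 + 5.5 + 4.0 + 4.2 + 4.1 + 5.9 + 2.1 + 4.6 + 7.5 + 4.4 + 3.5) / 11 = 51.1000 / 11 = 4.6455
UCL_R = D₄·R̄ = 2.574 × 4.6455 = 11.9574

11.957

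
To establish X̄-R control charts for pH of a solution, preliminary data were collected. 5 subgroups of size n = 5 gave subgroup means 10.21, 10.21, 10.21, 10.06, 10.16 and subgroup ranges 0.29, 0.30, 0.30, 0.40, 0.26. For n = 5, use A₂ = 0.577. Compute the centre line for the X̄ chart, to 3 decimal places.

X̄̄ = (10.21 + 10.21 + 10.21 + 10.06 + 10.16) / 5 = 50.8500 / 5 = 10.1700
CL = X̄̄ = 10.1700

10.170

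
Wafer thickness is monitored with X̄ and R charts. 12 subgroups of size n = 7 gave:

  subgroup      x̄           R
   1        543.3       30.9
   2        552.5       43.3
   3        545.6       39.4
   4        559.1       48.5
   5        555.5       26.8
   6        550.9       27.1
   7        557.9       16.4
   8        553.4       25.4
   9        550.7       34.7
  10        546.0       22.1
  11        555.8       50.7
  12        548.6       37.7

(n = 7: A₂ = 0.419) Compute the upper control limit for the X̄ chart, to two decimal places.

565.68

X̄̄ = (543.3 + 552.5 + 545.6 + 559.1 + 555.5 + 550.9 + 557.9 + 553.4 + 550.7 + 546.0 + 555.8 + 548.6) / 12 = 6619.3000 / 12 = 551.6083
R̄ = (30.9 + 43.3 + 39.4 + 48.5 + 26.8 + 27.1 + 16.4 + 25.4 + 34.7 + 22.1 + 50.7 + 37.7) / 12 = 403.0000 / 12 = 33.5833
UCL = X̄̄ + A₂·R̄ = 551.6083 + 0.419 × 33.5833 = 565.6798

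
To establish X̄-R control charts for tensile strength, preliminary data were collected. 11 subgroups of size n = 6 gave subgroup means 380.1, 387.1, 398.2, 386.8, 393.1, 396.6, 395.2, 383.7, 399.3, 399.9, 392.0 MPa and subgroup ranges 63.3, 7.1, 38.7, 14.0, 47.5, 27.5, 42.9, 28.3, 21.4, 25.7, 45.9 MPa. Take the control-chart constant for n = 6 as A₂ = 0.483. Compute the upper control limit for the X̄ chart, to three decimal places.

407.908

X̄̄ = (380.1 + 387.1 + 398.2 + 386.8 + 393.1 + 396.6 + 395.2 + 383.7 + 399.3 + 399.9 + 392.0) / 11 = 4312.0000 / 11 = 392.0000
R̄ = (63.3 + 7.1 + 38.7 + 14.0 + 47.5 + 27.5 + 42.9 + 28.3 + 21.4 + 25.7 + 45.9) / 11 = 362.3000 / 11 = 32.9364
UCL = X̄̄ + A₂·R̄ = 392.0000 + 0.483 × 32.9364 = 407.9083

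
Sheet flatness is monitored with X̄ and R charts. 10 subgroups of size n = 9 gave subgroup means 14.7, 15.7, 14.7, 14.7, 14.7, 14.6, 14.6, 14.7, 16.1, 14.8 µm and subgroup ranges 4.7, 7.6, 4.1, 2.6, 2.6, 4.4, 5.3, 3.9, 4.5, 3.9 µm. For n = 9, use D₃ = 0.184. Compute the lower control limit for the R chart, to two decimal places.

R̄ = (4.7 + 7.6 + 4.1 + 2.6 + 2.6 + 4.4 + 5.3 + 3.9 + 4.5 + 3.9) / 10 = 43.6000 / 10 = 4.3600
LCL_R = D₃·R̄ = 0.184 × 4.3600 = 0.8022

0.80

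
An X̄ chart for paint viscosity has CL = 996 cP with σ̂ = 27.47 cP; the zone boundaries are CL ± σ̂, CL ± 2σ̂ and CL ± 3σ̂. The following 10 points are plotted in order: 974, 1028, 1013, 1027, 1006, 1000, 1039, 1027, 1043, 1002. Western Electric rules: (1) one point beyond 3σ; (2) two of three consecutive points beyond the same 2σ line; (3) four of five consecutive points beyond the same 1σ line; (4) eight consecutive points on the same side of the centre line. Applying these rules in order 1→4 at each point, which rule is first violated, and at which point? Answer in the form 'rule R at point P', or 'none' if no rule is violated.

Zone of each point (C = within 1σ̂, B = 1σ̂–2σ̂, A = 2σ̂–3σ̂, * = beyond 3σ̂; sign = side of CL): 1:-C, 2:+B, 3:+C, 4:+B, 5:+C, 6:+C, 7:+B, 8:+B, 9:+B, 10:+C
Rule 4 (eight consecutive points on the same side of the centre line) is satisfied at point 9.

rule 4 at point 9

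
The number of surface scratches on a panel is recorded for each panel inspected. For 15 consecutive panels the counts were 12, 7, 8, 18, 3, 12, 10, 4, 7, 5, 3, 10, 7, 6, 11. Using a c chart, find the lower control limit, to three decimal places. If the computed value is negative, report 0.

c̄ = (12 + 7 + 8 + 18 + 3 + 12 + 10 + 4 + 7 + 5 + 3 + 10 + 7 + 6 + 11) / 15 = 123 / 15 = 8.2000
LCL = c̄ − 3√c̄ = 8.2000 − 3 × 2.8636 = -0.3907 → 0 (cannot be negative)

0.000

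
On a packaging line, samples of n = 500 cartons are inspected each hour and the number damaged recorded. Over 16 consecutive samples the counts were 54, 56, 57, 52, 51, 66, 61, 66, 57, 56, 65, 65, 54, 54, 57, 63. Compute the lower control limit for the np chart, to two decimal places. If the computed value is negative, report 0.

36.83

p̄ = Σdᵢ / (k·n) = 934 / (16 × 500) = 0.11675
LCL = np̄ − 3·√(np̄(1−p̄)) = 58.3750 − 3 × 7.1805 = 36.8335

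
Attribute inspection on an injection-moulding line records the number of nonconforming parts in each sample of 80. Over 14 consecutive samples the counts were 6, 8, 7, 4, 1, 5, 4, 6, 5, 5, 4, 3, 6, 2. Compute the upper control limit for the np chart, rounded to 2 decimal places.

p̄ = Σdᵢ / (k·n) = 66 / (14 × 80) = 0.05893
UCL = np̄ + 3·√(np̄(1−p̄)) = 4.7143 + 3 × √(4.7143×0.94107) = 4.7143 + 3 × 2.1063 = 11.0332

11.03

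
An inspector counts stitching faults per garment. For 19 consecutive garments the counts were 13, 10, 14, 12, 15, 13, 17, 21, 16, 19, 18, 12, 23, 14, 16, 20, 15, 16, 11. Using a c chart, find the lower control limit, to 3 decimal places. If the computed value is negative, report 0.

c̄ = (13 + 10 + 14 + 12 + 15 + 13 + 17 + 21 + 16 + 19 + 18 + 12 + 23 + 14 + 16 + 20 + 15 + 16 + 11) / 19 = 295 / 19 = 15.5263
LCL = c̄ − 3√c̄ = 15.5263 − 3 × 3.9403 = 3.7053

3.705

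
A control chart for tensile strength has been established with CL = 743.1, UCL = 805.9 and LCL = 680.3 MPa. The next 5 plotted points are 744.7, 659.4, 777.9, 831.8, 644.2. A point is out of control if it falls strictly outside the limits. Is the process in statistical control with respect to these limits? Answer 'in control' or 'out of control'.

Compare each point to [680.3, 805.9]: sample 2 = 659.4 < LCL; sample 4 = 831.8 > UCL; sample 5 = 644.2 < LCL.

out of control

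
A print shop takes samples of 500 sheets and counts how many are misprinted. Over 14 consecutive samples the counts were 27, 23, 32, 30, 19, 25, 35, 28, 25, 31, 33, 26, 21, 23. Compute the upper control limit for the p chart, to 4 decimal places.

p̄ = Σdᵢ / (k·n) = 378 / (14 × 500) = 0.05400
UCL = p̄ + 3·√(p̄(1−p̄)/n) = 0.05400 + 3 × √(0.05400×0.94600/500) = 0.05400 + 3 × 0.01011 = 0.08432

0.0843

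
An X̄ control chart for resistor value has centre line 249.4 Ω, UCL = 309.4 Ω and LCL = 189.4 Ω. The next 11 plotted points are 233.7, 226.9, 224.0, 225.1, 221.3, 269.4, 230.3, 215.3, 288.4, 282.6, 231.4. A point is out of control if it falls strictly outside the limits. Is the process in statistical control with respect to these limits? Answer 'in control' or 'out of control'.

All 11 points lie within [189.4, 309.4].

in control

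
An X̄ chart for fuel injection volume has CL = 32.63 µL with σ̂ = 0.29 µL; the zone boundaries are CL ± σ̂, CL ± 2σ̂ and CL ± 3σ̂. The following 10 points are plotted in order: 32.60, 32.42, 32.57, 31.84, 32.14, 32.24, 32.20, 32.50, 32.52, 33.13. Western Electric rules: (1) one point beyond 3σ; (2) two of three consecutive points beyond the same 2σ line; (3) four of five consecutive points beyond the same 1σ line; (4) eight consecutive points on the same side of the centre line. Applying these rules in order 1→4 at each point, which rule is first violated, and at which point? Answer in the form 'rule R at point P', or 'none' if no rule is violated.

Zone of each point (C = within 1σ̂, B = 1σ̂–2σ̂, A = 2σ̂–3σ̂, * = beyond 3σ̂; sign = side of CL): 1:-C, 2:-C, 3:-C, 4:-A, 5:-B, 6:-B, 7:-B, 8:-C, 9:-C, 10:+B
Rule 3 (four of five consecutive points beyond the same 1σ limit) is satisfied at point 7.

rule 3 at point 7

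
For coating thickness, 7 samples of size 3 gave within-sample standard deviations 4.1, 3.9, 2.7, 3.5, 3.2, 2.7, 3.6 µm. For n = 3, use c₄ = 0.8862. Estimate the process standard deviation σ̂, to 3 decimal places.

s̄ = (4.1 + 3.9 + 2.7 + 3.5 + 3.2 + 2.7 + 3.6) / 7 = 3.3857
σ̂ = s̄ / c₄ = 3.3857 / 0.8862 = 3.8205

3.820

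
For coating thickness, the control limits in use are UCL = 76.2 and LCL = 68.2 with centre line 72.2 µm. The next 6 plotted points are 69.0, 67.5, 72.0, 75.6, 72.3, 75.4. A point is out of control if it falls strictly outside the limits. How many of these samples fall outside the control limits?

Compare each point to [68.2, 76.2]: sample 2 = 67.5 < LCL.

1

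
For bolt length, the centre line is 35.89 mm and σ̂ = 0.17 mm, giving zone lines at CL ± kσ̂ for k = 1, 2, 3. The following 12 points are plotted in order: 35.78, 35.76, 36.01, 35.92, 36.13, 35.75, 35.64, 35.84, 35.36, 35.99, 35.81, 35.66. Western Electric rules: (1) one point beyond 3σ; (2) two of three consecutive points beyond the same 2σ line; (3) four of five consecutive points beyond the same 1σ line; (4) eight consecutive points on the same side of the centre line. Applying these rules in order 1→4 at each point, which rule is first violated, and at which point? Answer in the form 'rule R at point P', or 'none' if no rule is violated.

rule 1 at point 9

Zone of each point (C = within 1σ̂, B = 1σ̂–2σ̂, A = 2σ̂–3σ̂, * = beyond 3σ̂; sign = side of CL): 1:-C, 2:-C, 3:+C, 4:+C, 5:+B, 6:-C, 7:-B, 8:-C, 9:-*, 10:+C, 11:-C, 12:-B
Rule 1 (one point beyond the 3σ limits) is satisfied at point 9.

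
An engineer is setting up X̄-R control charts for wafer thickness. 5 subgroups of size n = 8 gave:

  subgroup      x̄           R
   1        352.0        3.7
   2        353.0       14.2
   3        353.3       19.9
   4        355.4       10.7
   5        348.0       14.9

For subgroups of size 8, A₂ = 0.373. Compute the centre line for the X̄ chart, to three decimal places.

X̄̄ = (352.0 + 353.0 + 353.3 + 355.4 + 348.0) / 5 = 1761.7000 / 5 = 352.3400
CL = X̄̄ = 352.3400

352.340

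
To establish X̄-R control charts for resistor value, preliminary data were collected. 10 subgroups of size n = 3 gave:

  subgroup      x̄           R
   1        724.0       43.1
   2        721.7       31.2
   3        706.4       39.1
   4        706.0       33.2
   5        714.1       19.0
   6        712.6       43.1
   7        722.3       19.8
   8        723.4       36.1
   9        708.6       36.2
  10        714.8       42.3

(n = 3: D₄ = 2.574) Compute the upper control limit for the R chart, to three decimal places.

R̄ = (43.1 + 31.2 + 39.1 + 33.2 + 19.0 + 43.1 + 19.8 + 36.1 + 36.2 + 42.3) / 10 = 343.1000 / 10 = 34.3100
UCL_R = D₄·R̄ = 2.574 × 34.3100 = 88.3139

88.314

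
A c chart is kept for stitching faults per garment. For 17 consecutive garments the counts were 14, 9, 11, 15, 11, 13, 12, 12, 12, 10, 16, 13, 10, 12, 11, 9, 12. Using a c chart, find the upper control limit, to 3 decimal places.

22.224

c̄ = (14 + 9 + 11 + 15 + 11 + 13 + 12 + 12 + 12 + 10 + 16 + 13 + 10 + 12 + 11 + 9 + 12) / 17 = 202 / 17 = 11.8824
UCL = c̄ + 3√c̄ = 11.8824 + 3 × √11.8824 = 11.8824 + 3 × 3.4471 = 22.2236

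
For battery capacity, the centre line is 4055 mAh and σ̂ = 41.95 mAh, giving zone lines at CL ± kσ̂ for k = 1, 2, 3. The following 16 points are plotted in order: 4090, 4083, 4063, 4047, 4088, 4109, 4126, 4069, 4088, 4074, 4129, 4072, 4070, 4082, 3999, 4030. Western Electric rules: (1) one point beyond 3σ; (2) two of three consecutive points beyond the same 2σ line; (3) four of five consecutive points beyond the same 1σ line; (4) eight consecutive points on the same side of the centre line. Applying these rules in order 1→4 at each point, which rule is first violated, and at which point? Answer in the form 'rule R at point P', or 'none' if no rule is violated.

Zone of each point (C = within 1σ̂, B = 1σ̂–2σ̂, A = 2σ̂–3σ̂, * = beyond 3σ̂; sign = side of CL): 1:+C, 2:+C, 3:+C, 4:-C, 5:+C, 6:+B, 7:+B, 8:+C, 9:+C, 10:+C, 11:+B, 12:+C, 13:+C, 14:+C, 15:-B, 16:-C
Rule 4 (eight consecutive points on the same side of the centre line) is satisfied at point 12.

rule 4 at point 12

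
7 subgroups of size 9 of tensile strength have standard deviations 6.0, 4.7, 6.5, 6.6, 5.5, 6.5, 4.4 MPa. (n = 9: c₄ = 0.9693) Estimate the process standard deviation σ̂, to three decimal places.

5.925

s̄ = (6.0 + 4.7 + 6.5 + 6.6 + 5.5 + 6.5 + 4.4) / 7 = 5.7429
σ̂ = s̄ / c₄ = 5.7429 / 0.9693 = 5.9247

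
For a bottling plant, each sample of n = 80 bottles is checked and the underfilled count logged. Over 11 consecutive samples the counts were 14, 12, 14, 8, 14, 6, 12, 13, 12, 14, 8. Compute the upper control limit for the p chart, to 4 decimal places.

p̄ = Σdᵢ / (k·n) = 127 / (11 × 80) = 0.14432
UCL = p̄ + 3·√(p̄(1−p̄)/n) = 0.14432 + 3 × √(0.14432×0.85568/80) = 0.14432 + 3 × 0.03929 = 0.26219

0.2622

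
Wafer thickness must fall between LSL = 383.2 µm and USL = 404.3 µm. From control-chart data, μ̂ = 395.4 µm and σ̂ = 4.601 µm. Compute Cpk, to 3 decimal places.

Cpu = (USL − μ̂) / (3σ̂) = (404.3 − 395.4) / (3 × 4.601) = 0.6448; Cpl = (μ̂ − LSL) / (3σ̂) = (395.4 − 383.2) / (3 × 4.601) = 0.8839; Cpk = min(Cpu, Cpl) = 0.6448

0.645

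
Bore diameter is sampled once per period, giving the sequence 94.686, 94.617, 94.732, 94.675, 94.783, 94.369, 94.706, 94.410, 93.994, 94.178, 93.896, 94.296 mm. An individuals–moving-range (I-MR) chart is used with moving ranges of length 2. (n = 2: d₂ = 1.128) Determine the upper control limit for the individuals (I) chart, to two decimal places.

X̄ = (94.686 + 94.617 + 94.732 + 94.675 + 94.783 + 94.369 + 94.706 + 94.410 + 93.994 + 94.178 + 93.896 + 94.296) / 12 = 94.4452
Moving ranges: 0.069, 0.115, 0.057, 0.108, 0.414, 0.337, 0.296, 0.416, 0.184, 0.282, 0.400; M̄R̄ = 2.6780 / 11 = 0.2435
UCL = X̄ + 3·M̄R̄/d₂ = 94.4452 + 3 × 0.2435 / 1.128 = 95.0927

95.09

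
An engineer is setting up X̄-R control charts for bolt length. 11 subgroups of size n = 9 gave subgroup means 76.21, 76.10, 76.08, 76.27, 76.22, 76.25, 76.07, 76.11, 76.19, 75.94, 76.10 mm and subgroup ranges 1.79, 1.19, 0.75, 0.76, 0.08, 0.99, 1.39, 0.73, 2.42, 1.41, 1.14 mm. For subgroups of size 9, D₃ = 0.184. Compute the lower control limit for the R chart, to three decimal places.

R̄ = (1.79 + 1.19 + 0.75 + 0.76 + 0.08 + 0.99 + 1.39 + 0.73 + 2.42 + 1.41 + 1.14) / 11 = 12.6500 / 11 = 1.1500
LCL_R = D₃·R̄ = 0.184 × 1.1500 = 0.2116

0.212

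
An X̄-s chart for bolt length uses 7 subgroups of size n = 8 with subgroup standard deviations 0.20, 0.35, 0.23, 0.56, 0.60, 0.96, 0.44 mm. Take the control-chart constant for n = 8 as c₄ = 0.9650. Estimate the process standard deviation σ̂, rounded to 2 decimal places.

0.49

s̄ = (0.20 + 0.35 + 0.23 + 0.56 + 0.60 + 0.96 + 0.44) / 7 = 0.4771
σ̂ = s̄ / c₄ = 0.4771 / 0.9650 = 0.4944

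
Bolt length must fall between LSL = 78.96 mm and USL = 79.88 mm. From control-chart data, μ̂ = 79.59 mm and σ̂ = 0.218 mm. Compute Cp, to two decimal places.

Cp = (USL − LSL) / (6σ̂) = (79.88 − 78.96) / (6 × 0.218) = 0.9200 / 1.3080 = 0.7034

0.70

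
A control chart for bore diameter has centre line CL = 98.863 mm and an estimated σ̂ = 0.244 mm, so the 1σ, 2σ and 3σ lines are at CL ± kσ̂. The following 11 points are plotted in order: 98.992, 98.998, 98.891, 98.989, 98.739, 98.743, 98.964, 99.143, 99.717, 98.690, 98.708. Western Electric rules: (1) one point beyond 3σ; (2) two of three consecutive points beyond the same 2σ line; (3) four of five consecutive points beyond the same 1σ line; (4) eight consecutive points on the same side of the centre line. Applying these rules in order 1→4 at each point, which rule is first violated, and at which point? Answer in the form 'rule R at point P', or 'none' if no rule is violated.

rule 1 at point 9

Zone of each point (C = within 1σ̂, B = 1σ̂–2σ̂, A = 2σ̂–3σ̂, * = beyond 3σ̂; sign = side of CL): 1:+C, 2:+C, 3:+C, 4:+C, 5:-C, 6:-C, 7:+C, 8:+B, 9:+*, 10:-C, 11:-C
Rule 1 (one point beyond the 3σ limits) is satisfied at point 9.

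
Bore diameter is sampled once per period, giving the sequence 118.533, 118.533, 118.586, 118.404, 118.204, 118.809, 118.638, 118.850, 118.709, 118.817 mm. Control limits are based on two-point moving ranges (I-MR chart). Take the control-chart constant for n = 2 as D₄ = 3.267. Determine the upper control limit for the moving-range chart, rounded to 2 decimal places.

0.61

Moving ranges: 0.000, 0.053, 0.182, 0.200, 0.605, 0.171, 0.212, 0.141, 0.108; M̄R̄ = 1.6720 / 9 = 0.1858
UCL_MR = D₄·M̄R̄ = 3.267 × 0.1858 = 0.6069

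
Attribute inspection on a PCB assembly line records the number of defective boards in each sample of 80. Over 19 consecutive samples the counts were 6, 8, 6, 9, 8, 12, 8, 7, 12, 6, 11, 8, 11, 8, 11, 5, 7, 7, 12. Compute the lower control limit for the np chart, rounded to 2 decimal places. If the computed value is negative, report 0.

p̄ = Σdᵢ / (k·n) = 162 / (19 × 80) = 0.10658
LCL = np̄ − 3·√(np̄(1−p̄)) = 8.5263 − 3 × 2.7600 = 0.2463

0.25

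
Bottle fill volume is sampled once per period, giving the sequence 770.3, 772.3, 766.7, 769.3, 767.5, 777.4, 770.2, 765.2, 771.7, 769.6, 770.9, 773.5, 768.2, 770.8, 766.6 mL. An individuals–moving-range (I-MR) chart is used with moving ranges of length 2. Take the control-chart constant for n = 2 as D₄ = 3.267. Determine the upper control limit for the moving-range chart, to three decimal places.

13.698

Moving ranges: 2.0, 5.6, 2.6, 1.8, 9.9, 7.2, 5.0, 6.5, 2.1, 1.3, 2.6, 5.3, 2.6, 4.2; M̄R̄ = 58.7000 / 14 = 4.1929
UCL_MR = D₄·M̄R̄ = 3.267 × 4.1929 = 13.6981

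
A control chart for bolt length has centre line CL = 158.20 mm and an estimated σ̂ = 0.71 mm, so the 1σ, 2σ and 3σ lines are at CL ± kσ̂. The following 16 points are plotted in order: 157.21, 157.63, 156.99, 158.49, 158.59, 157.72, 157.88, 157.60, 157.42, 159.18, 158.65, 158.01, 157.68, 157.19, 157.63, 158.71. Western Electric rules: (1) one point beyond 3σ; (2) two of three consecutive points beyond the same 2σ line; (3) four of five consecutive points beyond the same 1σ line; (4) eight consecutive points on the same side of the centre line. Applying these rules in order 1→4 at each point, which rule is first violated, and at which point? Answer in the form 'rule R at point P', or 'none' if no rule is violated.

Zone of each point (C = within 1σ̂, B = 1σ̂–2σ̂, A = 2σ̂–3σ̂, * = beyond 3σ̂; sign = side of CL): 1:-B, 2:-C, 3:-B, 4:+C, 5:+C, 6:-C, 7:-C, 8:-C, 9:-B, 10:+B, 11:+C, 12:-C, 13:-C, 14:-B, 15:-C, 16:+C
No rule fires across all 16 points.

none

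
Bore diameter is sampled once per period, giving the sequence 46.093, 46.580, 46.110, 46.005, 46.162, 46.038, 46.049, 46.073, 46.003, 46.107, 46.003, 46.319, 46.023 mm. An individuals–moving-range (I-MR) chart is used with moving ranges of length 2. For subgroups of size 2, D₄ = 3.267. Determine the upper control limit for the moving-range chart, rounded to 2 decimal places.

0.62

Moving ranges: 0.487, 0.470, 0.105, 0.157, 0.124, 0.011, 0.024, 0.070, 0.104, 0.104, 0.316, 0.296; M̄R̄ = 2.2680 / 12 = 0.1890
UCL_MR = D₄·M̄R̄ = 3.267 × 0.1890 = 0.6175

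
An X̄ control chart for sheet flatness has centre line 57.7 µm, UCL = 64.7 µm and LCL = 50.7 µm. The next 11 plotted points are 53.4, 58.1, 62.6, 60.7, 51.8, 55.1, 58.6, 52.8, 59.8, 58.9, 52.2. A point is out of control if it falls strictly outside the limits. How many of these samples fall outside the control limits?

All 11 points lie within [50.7, 64.7].

0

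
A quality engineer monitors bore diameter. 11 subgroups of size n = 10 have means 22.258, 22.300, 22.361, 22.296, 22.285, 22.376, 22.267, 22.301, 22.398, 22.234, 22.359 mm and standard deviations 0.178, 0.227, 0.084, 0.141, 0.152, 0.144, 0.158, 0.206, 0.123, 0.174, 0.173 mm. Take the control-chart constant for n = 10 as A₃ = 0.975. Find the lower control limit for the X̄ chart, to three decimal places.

22.156

X̄̄ = (22.258 + 22.300 + 22.361 + 22.296 + 22.285 + 22.376 + 22.267 + 22.301 + 22.398 + 22.234 + 22.359) / 11 = 22.3123
s̄ = (0.178 + 0.227 + 0.084 + 0.141 + 0.152 + 0.144 + 0.158 + 0.206 + 0.123 + 0.174 + 0.173) / 11 = 0.1600
LCL = X̄̄ − A₃·s̄ = 22.3123 − 0.975 × 0.1600 = 22.1563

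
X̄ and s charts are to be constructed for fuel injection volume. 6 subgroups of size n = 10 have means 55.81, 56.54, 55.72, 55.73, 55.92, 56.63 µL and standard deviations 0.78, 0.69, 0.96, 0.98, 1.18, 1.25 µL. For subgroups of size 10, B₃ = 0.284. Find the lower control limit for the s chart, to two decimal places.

s̄ = (0.78 + 0.69 + 0.96 + 0.98 + 1.18 + 1.25) / 6 = 0.9733
LCL_s = B₃·s̄ = 0.284 × 0.9733 = 0.2764

0.28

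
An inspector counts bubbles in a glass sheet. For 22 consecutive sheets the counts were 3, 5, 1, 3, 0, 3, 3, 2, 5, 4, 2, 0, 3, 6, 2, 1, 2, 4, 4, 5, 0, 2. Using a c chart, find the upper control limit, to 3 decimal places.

7.682

c̄ = (3 + 5 + 1 + 3 + 0 + 3 + 3 + 2 + 5 + 4 + 2 + 0 + 3 + 6 + 2 + 1 + 2 + 4 + 4 + 5 + 0 + 2) / 22 = 60 / 22 = 2.7273
UCL = c̄ + 3√c̄ = 2.7273 + 3 × √2.7273 = 2.7273 + 3 × 1.6514 = 7.6816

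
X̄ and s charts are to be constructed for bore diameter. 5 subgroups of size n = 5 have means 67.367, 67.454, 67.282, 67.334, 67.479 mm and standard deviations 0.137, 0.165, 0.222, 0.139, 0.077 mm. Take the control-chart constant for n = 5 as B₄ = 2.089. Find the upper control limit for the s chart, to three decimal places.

s̄ = (0.137 + 0.165 + 0.222 + 0.139 + 0.077) / 5 = 0.1480
UCL_s = B₄·s̄ = 2.089 × 0.1480 = 0.3092

0.309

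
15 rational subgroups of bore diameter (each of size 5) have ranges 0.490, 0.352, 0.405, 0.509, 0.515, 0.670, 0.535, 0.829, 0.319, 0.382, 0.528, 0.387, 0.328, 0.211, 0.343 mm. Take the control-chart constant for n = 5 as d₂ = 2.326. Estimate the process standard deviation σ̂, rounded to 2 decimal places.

R̄ = (0.490 + 0.352 + 0.405 + 0.509 + 0.515 + 0.670 + 0.535 + 0.829 + 0.319 + 0.382 + 0.528 + 0.387 + 0.328 + 0.211 + 0.343) / 15 = 0.4535
σ̂ = R̄ / d₂ = 0.4535 / 2.326 = 0.1950

0.19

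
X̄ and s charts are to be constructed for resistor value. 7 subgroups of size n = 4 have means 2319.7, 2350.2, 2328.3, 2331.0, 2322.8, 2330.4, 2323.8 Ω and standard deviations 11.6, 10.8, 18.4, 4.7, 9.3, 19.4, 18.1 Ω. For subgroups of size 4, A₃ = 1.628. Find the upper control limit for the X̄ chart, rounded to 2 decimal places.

2350.92

X̄̄ = (2319.7 + 2350.2 + 2328.3 + 2331.0 + 2322.8 + 2330.4 + 2323.8) / 7 = 2329.4571
s̄ = (11.6 + 10.8 + 18.4 + 4.7 + 9.3 + 19.4 + 18.1) / 7 = 13.1857
UCL = X̄̄ + A₃·s̄ = 2329.4571 + 1.628 × 13.1857 = 2350.9235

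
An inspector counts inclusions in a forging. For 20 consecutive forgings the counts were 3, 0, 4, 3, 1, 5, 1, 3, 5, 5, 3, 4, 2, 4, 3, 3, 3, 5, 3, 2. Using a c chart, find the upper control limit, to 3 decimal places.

c̄ = (3 + 0 + 4 + 3 + 1 + 5 + 1 + 3 + 5 + 5 + 3 + 4 + 2 + 4 + 3 + 3 + 3 + 5 + 3 + 2) / 20 = 62 / 20 = 3.1000
UCL = c̄ + 3√c̄ = 3.1000 + 3 × √3.1000 = 3.1000 + 3 × 1.7607 = 8.3820

8.382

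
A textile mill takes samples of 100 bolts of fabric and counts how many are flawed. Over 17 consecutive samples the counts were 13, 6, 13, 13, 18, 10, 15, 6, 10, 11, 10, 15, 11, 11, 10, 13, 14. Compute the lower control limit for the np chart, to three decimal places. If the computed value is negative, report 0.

2.061

p̄ = Σdᵢ / (k·n) = 199 / (17 × 100) = 0.11706
LCL = np̄ − 3·√(np̄(1−p̄)) = 11.7059 − 3 × 3.2149 = 2.0612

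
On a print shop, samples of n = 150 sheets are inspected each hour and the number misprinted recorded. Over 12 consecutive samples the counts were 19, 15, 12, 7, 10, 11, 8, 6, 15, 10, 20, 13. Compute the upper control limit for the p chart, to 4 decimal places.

p̄ = Σdᵢ / (k·n) = 146 / (12 × 150) = 0.08111
UCL = p̄ + 3·√(p̄(1−p̄)/n) = 0.08111 + 3 × √(0.08111×0.91889/150) = 0.08111 + 3 × 0.02229 = 0.14798

0.1480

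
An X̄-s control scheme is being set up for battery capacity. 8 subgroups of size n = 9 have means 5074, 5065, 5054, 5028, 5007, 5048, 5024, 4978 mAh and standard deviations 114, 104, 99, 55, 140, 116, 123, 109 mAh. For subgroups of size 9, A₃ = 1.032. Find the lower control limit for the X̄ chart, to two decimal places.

X̄̄ = (5074 + 5065 + 5054 + 5028 + 5007 + 5048 + 5024 + 4978) / 8 = 5034.7500
s̄ = (114 + 104 + 99 + 55 + 140 + 116 + 123 + 109) / 8 = 107.5000
LCL = X̄̄ − A₃·s̄ = 5034.7500 − 1.032 × 107.5000 = 4923.8100

4923.81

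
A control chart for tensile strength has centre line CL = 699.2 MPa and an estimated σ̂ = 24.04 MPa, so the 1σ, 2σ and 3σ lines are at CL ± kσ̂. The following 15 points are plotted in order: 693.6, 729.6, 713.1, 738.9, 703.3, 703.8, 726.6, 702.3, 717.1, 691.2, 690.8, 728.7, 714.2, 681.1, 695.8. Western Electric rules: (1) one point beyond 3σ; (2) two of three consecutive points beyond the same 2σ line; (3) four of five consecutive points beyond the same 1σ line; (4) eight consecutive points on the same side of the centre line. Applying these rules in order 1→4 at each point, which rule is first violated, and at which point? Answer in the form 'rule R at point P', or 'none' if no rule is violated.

rule 4 at point 9

Zone of each point (C = within 1σ̂, B = 1σ̂–2σ̂, A = 2σ̂–3σ̂, * = beyond 3σ̂; sign = side of CL): 1:-C, 2:+B, 3:+C, 4:+B, 5:+C, 6:+C, 7:+B, 8:+C, 9:+C, 10:-C, 11:-C, 12:+B, 13:+C, 14:-C, 15:-C
Rule 4 (eight consecutive points on the same side of the centre line) is satisfied at point 9.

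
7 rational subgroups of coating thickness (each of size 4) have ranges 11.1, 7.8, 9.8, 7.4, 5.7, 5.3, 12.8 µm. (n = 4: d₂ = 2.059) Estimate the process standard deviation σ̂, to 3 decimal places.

R̄ = (11.1 + 7.8 + 9.8 + 7.4 + 5.7 + 5.3 + 12.8) / 7 = 8.5571
σ̂ = R̄ / d₂ = 8.5571 / 2.059 = 4.1560

4.156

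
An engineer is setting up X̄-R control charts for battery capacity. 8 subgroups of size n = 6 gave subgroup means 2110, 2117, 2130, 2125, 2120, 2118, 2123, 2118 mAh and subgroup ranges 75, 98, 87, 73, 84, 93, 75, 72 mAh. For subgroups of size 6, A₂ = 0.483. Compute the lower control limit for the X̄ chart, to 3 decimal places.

X̄̄ = (2110 + 2117 + 2130 + 2125 + 2120 + 2118 + 2123 + 2118) / 8 = 16961.0000 / 8 = 2120.1250
R̄ = (75 + 98 + 87 + 73 + 84 + 93 + 75 + 72) / 8 = 657.0000 / 8 = 82.1250
LCL = X̄̄ − A₂·R̄ = 2120.1250 − 0.483 × 82.1250 = 2080.4586

2080.459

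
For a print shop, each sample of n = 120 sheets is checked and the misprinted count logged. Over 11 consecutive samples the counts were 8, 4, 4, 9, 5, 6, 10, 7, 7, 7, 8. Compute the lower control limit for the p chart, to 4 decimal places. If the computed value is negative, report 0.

p̄ = Σdᵢ / (k·n) = 75 / (11 × 120) = 0.05682
LCL = p̄ − 3·√(p̄(1−p̄)/n) = 0.05682 − 3 × 0.02113 = -0.00658 → 0 (negative, so LCL = 0)

0.0000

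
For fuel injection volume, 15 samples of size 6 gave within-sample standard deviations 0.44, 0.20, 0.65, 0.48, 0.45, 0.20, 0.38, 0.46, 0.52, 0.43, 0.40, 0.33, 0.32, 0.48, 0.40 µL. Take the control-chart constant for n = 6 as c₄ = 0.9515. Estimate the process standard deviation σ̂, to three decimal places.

0.430

s̄ = (0.44 + 0.20 + 0.65 + 0.48 + 0.45 + 0.20 + 0.38 + 0.46 + 0.52 + 0.43 + 0.40 + 0.33 + 0.32 + 0.48 + 0.40) / 15 = 0.4093
σ̂ = s̄ / c₄ = 0.4093 / 0.9515 = 0.4302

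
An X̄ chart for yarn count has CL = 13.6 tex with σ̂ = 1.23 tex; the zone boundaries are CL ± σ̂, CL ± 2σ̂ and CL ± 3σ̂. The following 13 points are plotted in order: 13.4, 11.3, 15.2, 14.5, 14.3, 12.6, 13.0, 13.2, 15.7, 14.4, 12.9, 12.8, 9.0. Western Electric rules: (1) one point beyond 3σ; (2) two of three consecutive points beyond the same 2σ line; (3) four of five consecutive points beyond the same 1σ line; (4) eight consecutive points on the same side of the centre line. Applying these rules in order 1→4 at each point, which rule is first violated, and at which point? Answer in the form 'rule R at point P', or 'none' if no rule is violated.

rule 1 at point 13

Zone of each point (C = within 1σ̂, B = 1σ̂–2σ̂, A = 2σ̂–3σ̂, * = beyond 3σ̂; sign = side of CL): 1:-C, 2:-B, 3:+B, 4:+C, 5:+C, 6:-C, 7:-C, 8:-C, 9:+B, 10:+C, 11:-C, 12:-C, 13:-*
Rule 1 (one point beyond the 3σ limits) is satisfied at point 13.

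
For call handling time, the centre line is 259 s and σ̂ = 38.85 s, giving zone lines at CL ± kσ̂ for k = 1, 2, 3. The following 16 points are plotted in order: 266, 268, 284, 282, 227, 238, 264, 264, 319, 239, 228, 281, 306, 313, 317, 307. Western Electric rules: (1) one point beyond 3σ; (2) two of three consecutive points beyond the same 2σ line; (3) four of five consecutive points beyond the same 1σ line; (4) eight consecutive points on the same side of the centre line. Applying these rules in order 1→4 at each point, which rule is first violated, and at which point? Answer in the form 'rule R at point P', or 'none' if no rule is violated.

rule 3 at point 16

Zone of each point (C = within 1σ̂, B = 1σ̂–2σ̂, A = 2σ̂–3σ̂, * = beyond 3σ̂; sign = side of CL): 1:+C, 2:+C, 3:+C, 4:+C, 5:-C, 6:-C, 7:+C, 8:+C, 9:+B, 10:-C, 11:-C, 12:+C, 13:+B, 14:+B, 15:+B, 16:+B
Rule 3 (four of five consecutive points beyond the same 1σ limit) is satisfied at point 16.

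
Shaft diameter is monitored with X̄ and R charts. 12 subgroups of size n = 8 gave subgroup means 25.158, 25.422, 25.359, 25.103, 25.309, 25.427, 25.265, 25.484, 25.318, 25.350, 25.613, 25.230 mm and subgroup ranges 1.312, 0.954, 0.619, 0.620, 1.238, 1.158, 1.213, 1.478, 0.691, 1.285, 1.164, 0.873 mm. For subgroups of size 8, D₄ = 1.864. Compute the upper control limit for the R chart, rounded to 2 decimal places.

R̄ = (1.312 + 0.954 + 0.619 + 0.620 + 1.238 + 1.158 + 1.213 + 1.478 + 0.691 + 1.285 + 1.164 + 0.873) / 12 = 12.6050 / 12 = 1.0504
UCL_R = D₄·R̄ = 1.864 × 1.0504 = 1.9580

1.96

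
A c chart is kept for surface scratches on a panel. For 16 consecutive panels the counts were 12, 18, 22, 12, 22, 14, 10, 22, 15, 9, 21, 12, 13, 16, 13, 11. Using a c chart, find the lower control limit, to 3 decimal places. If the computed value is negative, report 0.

3.458

c̄ = (12 + 18 + 22 + 12 + 22 + 14 + 10 + 22 + 15 + 9 + 21 + 12 + 13 + 16 + 13 + 11) / 16 = 242 / 16 = 15.1250
LCL = c̄ − 3√c̄ = 15.1250 − 3 × 3.8891 = 3.4577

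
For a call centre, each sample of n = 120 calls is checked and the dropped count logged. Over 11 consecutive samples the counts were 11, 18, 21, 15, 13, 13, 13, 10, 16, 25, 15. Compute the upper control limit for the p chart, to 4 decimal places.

p̄ = Σdᵢ / (k·n) = 170 / (11 × 120) = 0.12879
UCL = p̄ + 3·√(p̄(1−p̄)/n) = 0.12879 + 3 × √(0.12879×0.87121/120) = 0.12879 + 3 × 0.03058 = 0.22052

0.2205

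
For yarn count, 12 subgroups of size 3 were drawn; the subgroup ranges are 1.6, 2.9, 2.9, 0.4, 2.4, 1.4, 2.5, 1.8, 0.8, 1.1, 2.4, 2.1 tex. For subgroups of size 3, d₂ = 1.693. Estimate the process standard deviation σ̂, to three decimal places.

R̄ = (1.6 + 2.9 + 2.9 + 0.4 + 2.4 + 1.4 + 2.5 + 1.8 + 0.8 + 1.1 + 2.4 + 2.1) / 12 = 1.8583
σ̂ = R̄ / d₂ = 1.8583 / 1.693 = 1.0977

1.098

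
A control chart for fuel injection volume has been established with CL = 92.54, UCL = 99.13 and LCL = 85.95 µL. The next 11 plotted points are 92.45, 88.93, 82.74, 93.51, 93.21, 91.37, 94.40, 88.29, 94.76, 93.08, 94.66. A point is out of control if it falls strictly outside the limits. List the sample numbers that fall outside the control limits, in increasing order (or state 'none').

Compare each point to [85.95, 99.13]: sample 3 = 82.74 < LCL.

3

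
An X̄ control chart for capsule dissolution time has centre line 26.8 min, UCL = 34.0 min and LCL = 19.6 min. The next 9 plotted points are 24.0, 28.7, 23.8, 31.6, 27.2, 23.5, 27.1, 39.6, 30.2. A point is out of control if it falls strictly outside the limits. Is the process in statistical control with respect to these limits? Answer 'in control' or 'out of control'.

out of control

Compare each point to [19.6, 34.0]: sample 8 = 39.6 > UCL.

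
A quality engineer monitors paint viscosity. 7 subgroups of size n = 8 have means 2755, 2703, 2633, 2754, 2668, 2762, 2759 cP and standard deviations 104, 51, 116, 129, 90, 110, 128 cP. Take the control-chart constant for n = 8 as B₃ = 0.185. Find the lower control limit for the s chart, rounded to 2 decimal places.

s̄ = (104 + 51 + 116 + 129 + 90 + 110 + 128) / 7 = 104.0000
LCL_s = B₃·s̄ = 0.185 × 104.0000 = 19.2400

19.24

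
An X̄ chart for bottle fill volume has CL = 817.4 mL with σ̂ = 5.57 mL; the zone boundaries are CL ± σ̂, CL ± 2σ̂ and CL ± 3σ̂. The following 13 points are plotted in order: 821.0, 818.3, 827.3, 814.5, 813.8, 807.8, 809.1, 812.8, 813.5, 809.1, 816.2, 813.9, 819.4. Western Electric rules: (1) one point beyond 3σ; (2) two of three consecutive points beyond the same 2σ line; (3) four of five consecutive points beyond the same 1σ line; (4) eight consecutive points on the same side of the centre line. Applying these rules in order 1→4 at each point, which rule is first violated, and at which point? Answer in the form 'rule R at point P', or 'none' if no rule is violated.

rule 4 at point 11

Zone of each point (C = within 1σ̂, B = 1σ̂–2σ̂, A = 2σ̂–3σ̂, * = beyond 3σ̂; sign = side of CL): 1:+C, 2:+C, 3:+B, 4:-C, 5:-C, 6:-B, 7:-B, 8:-C, 9:-C, 10:-B, 11:-C, 12:-C, 13:+C
Rule 4 (eight consecutive points on the same side of the centre line) is satisfied at point 11.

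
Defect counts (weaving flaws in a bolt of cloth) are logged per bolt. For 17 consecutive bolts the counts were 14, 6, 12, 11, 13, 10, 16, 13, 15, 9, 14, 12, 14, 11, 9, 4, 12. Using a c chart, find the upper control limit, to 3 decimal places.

c̄ = (14 + 6 + 12 + 11 + 13 + 10 + 16 + 13 + 15 + 9 + 14 + 12 + 14 + 11 + 9 + 4 + 12) / 17 = 195 / 17 = 11.4706
UCL = c̄ + 3√c̄ = 11.4706 + 3 × √11.4706 = 11.4706 + 3 × 3.3868 = 21.6311

21.631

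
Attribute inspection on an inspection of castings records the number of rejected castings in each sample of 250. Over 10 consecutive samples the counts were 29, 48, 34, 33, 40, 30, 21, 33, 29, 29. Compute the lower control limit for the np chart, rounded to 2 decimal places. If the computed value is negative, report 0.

16.63

p̄ = Σdᵢ / (k·n) = 326 / (10 × 250) = 0.13040
LCL = np̄ − 3·√(np̄(1−p̄)) = 32.6000 − 3 × 5.3244 = 16.6269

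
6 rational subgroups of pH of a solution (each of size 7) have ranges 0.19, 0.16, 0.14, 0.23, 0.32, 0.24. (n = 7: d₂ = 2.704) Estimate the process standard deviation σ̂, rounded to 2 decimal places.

R̄ = (0.19 + 0.16 + 0.14 + 0.23 + 0.32 + 0.24) / 6 = 0.2133
σ̂ = R̄ / d₂ = 0.2133 / 2.704 = 0.0789

0.08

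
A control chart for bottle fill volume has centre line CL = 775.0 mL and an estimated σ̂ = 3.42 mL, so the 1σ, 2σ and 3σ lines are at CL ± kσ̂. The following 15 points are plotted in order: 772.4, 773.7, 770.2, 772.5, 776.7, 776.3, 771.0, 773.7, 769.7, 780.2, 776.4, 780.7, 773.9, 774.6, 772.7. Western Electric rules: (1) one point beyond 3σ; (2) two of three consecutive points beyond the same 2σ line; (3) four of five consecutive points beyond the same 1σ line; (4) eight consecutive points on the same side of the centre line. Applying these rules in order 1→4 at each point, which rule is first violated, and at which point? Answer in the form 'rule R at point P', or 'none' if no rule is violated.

none

Zone of each point (C = within 1σ̂, B = 1σ̂–2σ̂, A = 2σ̂–3σ̂, * = beyond 3σ̂; sign = side of CL): 1:-C, 2:-C, 3:-B, 4:-C, 5:+C, 6:+C, 7:-B, 8:-C, 9:-B, 10:+B, 11:+C, 12:+B, 13:-C, 14:-C, 15:-C
No rule fires across all 15 points.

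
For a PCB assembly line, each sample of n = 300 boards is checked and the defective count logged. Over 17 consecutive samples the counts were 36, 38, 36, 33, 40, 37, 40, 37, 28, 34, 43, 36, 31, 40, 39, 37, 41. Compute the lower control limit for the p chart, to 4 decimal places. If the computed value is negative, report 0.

0.0659

p̄ = Σdᵢ / (k·n) = 626 / (17 × 300) = 0.12275
LCL = p̄ − 3·√(p̄(1−p̄)/n) = 0.12275 − 3 × 0.01895 = 0.06591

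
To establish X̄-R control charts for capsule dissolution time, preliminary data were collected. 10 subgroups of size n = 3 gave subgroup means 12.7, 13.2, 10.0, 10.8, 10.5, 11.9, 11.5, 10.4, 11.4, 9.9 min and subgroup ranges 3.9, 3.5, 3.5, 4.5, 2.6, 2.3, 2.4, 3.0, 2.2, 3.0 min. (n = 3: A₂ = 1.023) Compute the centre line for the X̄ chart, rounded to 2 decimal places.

X̄̄ = (12.7 + 13.2 + 10.0 + 10.8 + 10.5 + 11.9 + 11.5 + 10.4 + 11.4 + 9.9) / 10 = 112.3000 / 10 = 11.2300
CL = X̄̄ = 11.2300

11.23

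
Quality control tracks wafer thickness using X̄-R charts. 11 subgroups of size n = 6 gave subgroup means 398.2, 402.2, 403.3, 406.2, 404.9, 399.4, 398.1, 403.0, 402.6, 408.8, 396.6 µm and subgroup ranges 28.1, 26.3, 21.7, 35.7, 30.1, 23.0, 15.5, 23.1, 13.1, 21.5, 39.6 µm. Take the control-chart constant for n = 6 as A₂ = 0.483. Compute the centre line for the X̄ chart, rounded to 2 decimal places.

402.12

X̄̄ = (398.2 + 402.2 + 403.3 + 406.2 + 404.9 + 399.4 + 398.1 + 403.0 + 402.6 + 408.8 + 396.6) / 11 = 4423.3000 / 11 = 402.1182
CL = X̄̄ = 402.1182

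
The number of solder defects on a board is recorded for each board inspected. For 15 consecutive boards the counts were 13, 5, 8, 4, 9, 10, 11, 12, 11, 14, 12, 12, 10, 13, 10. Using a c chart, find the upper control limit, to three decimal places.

c̄ = (13 + 5 + 8 + 4 + 9 + 10 + 11 + 12 + 11 + 14 + 12 + 12 + 10 + 13 + 10) / 15 = 154 / 15 = 10.2667
UCL = c̄ + 3√c̄ = 10.2667 + 3 × √10.2667 = 10.2667 + 3 × 3.2042 = 19.8792

19.879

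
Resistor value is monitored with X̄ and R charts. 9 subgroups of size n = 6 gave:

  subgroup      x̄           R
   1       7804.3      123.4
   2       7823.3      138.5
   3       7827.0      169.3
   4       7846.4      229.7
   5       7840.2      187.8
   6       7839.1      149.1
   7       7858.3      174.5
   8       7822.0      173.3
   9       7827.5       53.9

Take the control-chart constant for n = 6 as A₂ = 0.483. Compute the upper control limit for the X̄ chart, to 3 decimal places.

X̄̄ = (7804.3 + 7823.3 + 7827.0 + 7846.4 + 7840.2 + 7839.1 + 7858.3 + 7822.0 + 7827.5) / 9 = 70488.1000 / 9 = 7832.0111
R̄ = (123.4 + 138.5 + 169.3 + 229.7 + 187.8 + 149.1 + 174.5 + 173.3 + 53.9) / 9 = 1399.5000 / 9 = 155.5000
UCL = X̄̄ + A₂·R̄ = 7832.0111 + 0.483 × 155.5000 = 7907.1176

7907.118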